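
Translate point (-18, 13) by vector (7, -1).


Translation: (x+dx, y+dy) = (-18+7, 13+-1) = (-11, 12)

(-11, 12)


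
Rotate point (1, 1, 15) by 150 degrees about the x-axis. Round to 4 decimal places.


x' = 1
y' = 1*cos(150) - 15*sin(150) = -8.366
z' = 1*sin(150) + 15*cos(150) = -12.4904

(1, -8.366, -12.4904)


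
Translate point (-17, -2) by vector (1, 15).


Translation: (x+dx, y+dy) = (-17+1, -2+15) = (-16, 13)

(-16, 13)


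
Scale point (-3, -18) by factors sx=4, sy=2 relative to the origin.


Scaling: (x*sx, y*sy) = (-3*4, -18*2) = (-12, -36)

(-12, -36)


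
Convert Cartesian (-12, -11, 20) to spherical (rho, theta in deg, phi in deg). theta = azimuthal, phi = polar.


rho = sqrt((-12)^2 + (-11)^2 + 20^2) = 25.7876
theta = atan2(-11, -12) = 222.5104 deg
phi = acos(20/25.7876) = 39.1436 deg

rho = 25.7876, theta = 222.5104 deg, phi = 39.1436 deg


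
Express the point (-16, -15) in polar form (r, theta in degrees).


r = sqrt((-16)^2 + (-15)^2) = 21.9317
theta = atan2(-15, -16) = 223.1524 degrees

r = 21.9317, theta = 223.1524 degrees


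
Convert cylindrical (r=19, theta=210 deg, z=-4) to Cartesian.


x = 19 * cos(210) = -16.4545
y = 19 * sin(210) = -9.5
z = -4

(-16.4545, -9.5, -4)


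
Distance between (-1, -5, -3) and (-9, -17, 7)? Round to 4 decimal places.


d = sqrt((-9--1)^2 + (-17--5)^2 + (7--3)^2) = 17.5499

17.5499


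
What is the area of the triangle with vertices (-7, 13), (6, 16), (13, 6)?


Area = |x1(y2-y3) + x2(y3-y1) + x3(y1-y2)| / 2
= |-7*(16-6) + 6*(6-13) + 13*(13-16)| / 2
= 75.5

75.5


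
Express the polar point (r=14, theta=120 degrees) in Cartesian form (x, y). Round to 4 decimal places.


x = 14 * cos(120) = -7
y = 14 * sin(120) = 12.1244

(-7, 12.1244)


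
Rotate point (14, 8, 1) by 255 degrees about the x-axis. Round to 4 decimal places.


x' = 14
y' = 8*cos(255) - 1*sin(255) = -1.1046
z' = 8*sin(255) + 1*cos(255) = -7.9862

(14, -1.1046, -7.9862)


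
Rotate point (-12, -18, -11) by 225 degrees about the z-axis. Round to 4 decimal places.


x' = -12*cos(225) - -18*sin(225) = -4.2426
y' = -12*sin(225) + -18*cos(225) = 21.2132
z' = -11

(-4.2426, 21.2132, -11)


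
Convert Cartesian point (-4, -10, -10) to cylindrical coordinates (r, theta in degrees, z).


r = sqrt((-4)^2 + (-10)^2) = 10.7703
theta = atan2(-10, -4) = 248.1986 deg
z = -10

r = 10.7703, theta = 248.1986 deg, z = -10


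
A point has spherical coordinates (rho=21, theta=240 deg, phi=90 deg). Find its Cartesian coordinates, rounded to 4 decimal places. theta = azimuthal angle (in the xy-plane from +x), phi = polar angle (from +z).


x = 21 * sin(90) * cos(240) = -10.5
y = 21 * sin(90) * sin(240) = -18.1865
z = 21 * cos(90) = 0

(-10.5, -18.1865, 0)


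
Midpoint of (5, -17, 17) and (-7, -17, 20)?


Midpoint = ((5+-7)/2, (-17+-17)/2, (17+20)/2) = (-1, -17, 18.5)

(-1, -17, 18.5)


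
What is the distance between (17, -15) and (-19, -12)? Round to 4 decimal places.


d = sqrt((-19-17)^2 + (-12--15)^2) = 36.1248

36.1248


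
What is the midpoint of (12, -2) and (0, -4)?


Midpoint = ((12+0)/2, (-2+-4)/2) = (6, -3)

(6, -3)


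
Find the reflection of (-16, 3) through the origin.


Reflection through origin: (x, y) -> (-x, -y)
(-16, 3) -> (16, -3)

(16, -3)


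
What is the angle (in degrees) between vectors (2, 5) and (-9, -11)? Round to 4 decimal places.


dot = 2*-9 + 5*-11 = -73
|u| = 5.3852, |v| = 14.2127
cos(angle) = -0.9538
angle = 162.512 degrees

162.512 degrees


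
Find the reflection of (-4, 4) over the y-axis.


Reflection across y-axis: (x, y) -> (-x, y)
(-4, 4) -> (4, 4)

(4, 4)


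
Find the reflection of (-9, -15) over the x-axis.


Reflection across x-axis: (x, y) -> (x, -y)
(-9, -15) -> (-9, 15)

(-9, 15)


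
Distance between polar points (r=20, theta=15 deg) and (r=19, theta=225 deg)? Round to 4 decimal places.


d = sqrt(r1^2 + r2^2 - 2*r1*r2*cos(t2-t1))
d = sqrt(20^2 + 19^2 - 2*20*19*cos(225-15)) = 37.672

37.672


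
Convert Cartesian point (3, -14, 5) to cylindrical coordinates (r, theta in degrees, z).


r = sqrt(3^2 + (-14)^2) = 14.3178
theta = atan2(-14, 3) = 282.0948 deg
z = 5

r = 14.3178, theta = 282.0948 deg, z = 5


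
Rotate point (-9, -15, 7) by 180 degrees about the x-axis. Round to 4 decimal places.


x' = -9
y' = -15*cos(180) - 7*sin(180) = 15
z' = -15*sin(180) + 7*cos(180) = -7

(-9, 15, -7)


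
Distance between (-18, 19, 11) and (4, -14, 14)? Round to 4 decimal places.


d = sqrt((4--18)^2 + (-14-19)^2 + (14-11)^2) = 39.7744

39.7744


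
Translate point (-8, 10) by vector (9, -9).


Translation: (x+dx, y+dy) = (-8+9, 10+-9) = (1, 1)

(1, 1)


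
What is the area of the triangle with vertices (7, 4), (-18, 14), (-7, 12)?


Area = |x1(y2-y3) + x2(y3-y1) + x3(y1-y2)| / 2
= |7*(14-12) + -18*(12-4) + -7*(4-14)| / 2
= 30

30


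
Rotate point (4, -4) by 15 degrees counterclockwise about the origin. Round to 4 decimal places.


x' = 4*cos(15) - -4*sin(15) = 4.899
y' = 4*sin(15) + -4*cos(15) = -2.8284

(4.899, -2.8284)


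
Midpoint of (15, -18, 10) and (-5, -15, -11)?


Midpoint = ((15+-5)/2, (-18+-15)/2, (10+-11)/2) = (5, -16.5, -0.5)

(5, -16.5, -0.5)


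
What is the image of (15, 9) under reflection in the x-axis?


Reflection across x-axis: (x, y) -> (x, -y)
(15, 9) -> (15, -9)

(15, -9)


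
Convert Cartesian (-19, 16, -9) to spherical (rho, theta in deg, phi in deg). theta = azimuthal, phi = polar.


rho = sqrt((-19)^2 + 16^2 + (-9)^2) = 26.4197
theta = atan2(16, -19) = 139.8991 deg
phi = acos(-9/26.4197) = 109.9168 deg

rho = 26.4197, theta = 139.8991 deg, phi = 109.9168 deg


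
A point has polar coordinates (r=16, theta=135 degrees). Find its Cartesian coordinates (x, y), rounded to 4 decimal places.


x = 16 * cos(135) = -11.3137
y = 16 * sin(135) = 11.3137

(-11.3137, 11.3137)


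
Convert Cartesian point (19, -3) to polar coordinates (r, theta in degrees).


r = sqrt(19^2 + (-3)^2) = 19.2354
theta = atan2(-3, 19) = 351.0274 degrees

r = 19.2354, theta = 351.0274 degrees


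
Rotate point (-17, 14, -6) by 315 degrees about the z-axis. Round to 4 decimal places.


x' = -17*cos(315) - 14*sin(315) = -2.1213
y' = -17*sin(315) + 14*cos(315) = 21.9203
z' = -6

(-2.1213, 21.9203, -6)


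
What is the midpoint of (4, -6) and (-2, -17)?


Midpoint = ((4+-2)/2, (-6+-17)/2) = (1, -11.5)

(1, -11.5)


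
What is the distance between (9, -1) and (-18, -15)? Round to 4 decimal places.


d = sqrt((-18-9)^2 + (-15--1)^2) = 30.4138

30.4138


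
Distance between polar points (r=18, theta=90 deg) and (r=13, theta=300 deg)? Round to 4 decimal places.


d = sqrt(r1^2 + r2^2 - 2*r1*r2*cos(t2-t1))
d = sqrt(18^2 + 13^2 - 2*18*13*cos(300-90)) = 29.9717

29.9717


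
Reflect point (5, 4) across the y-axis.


Reflection across y-axis: (x, y) -> (-x, y)
(5, 4) -> (-5, 4)

(-5, 4)


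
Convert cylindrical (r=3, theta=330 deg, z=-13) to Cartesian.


x = 3 * cos(330) = 2.5981
y = 3 * sin(330) = -1.5
z = -13

(2.5981, -1.5, -13)


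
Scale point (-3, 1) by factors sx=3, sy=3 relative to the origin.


Scaling: (x*sx, y*sy) = (-3*3, 1*3) = (-9, 3)

(-9, 3)


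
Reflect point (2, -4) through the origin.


Reflection through origin: (x, y) -> (-x, -y)
(2, -4) -> (-2, 4)

(-2, 4)


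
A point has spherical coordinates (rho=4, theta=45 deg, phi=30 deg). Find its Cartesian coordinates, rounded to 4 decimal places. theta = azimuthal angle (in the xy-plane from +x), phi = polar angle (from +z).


x = 4 * sin(30) * cos(45) = 1.4142
y = 4 * sin(30) * sin(45) = 1.4142
z = 4 * cos(30) = 3.4641

(1.4142, 1.4142, 3.4641)


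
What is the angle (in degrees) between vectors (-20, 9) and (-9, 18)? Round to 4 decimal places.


dot = -20*-9 + 9*18 = 342
|u| = 21.9317, |v| = 20.1246
cos(angle) = 0.7749
angle = 39.2072 degrees

39.2072 degrees


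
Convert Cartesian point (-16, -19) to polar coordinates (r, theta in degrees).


r = sqrt((-16)^2 + (-19)^2) = 24.8395
theta = atan2(-19, -16) = 229.8991 degrees

r = 24.8395, theta = 229.8991 degrees


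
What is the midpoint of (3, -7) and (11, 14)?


Midpoint = ((3+11)/2, (-7+14)/2) = (7, 3.5)

(7, 3.5)


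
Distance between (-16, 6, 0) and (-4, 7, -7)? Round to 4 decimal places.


d = sqrt((-4--16)^2 + (7-6)^2 + (-7-0)^2) = 13.9284

13.9284


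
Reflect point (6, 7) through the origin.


Reflection through origin: (x, y) -> (-x, -y)
(6, 7) -> (-6, -7)

(-6, -7)


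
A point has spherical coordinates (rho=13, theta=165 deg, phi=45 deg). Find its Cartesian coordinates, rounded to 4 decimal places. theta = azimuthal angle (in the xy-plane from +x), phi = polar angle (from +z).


x = 13 * sin(45) * cos(165) = -8.8792
y = 13 * sin(45) * sin(165) = 2.3792
z = 13 * cos(45) = 9.1924

(-8.8792, 2.3792, 9.1924)


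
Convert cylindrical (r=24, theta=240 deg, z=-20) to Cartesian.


x = 24 * cos(240) = -12
y = 24 * sin(240) = -20.7846
z = -20

(-12, -20.7846, -20)


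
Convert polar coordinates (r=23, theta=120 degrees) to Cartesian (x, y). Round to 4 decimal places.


x = 23 * cos(120) = -11.5
y = 23 * sin(120) = 19.9186

(-11.5, 19.9186)


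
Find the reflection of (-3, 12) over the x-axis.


Reflection across x-axis: (x, y) -> (x, -y)
(-3, 12) -> (-3, -12)

(-3, -12)


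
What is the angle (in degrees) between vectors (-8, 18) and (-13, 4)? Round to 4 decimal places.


dot = -8*-13 + 18*4 = 176
|u| = 19.6977, |v| = 13.6015
cos(angle) = 0.6569
angle = 48.9348 degrees

48.9348 degrees


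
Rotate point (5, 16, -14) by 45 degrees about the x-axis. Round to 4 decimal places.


x' = 5
y' = 16*cos(45) - -14*sin(45) = 21.2132
z' = 16*sin(45) + -14*cos(45) = 1.4142

(5, 21.2132, 1.4142)


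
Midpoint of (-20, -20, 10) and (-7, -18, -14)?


Midpoint = ((-20+-7)/2, (-20+-18)/2, (10+-14)/2) = (-13.5, -19, -2)

(-13.5, -19, -2)


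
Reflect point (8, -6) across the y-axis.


Reflection across y-axis: (x, y) -> (-x, y)
(8, -6) -> (-8, -6)

(-8, -6)


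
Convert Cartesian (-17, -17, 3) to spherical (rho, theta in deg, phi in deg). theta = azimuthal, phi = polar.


rho = sqrt((-17)^2 + (-17)^2 + 3^2) = 24.2281
theta = atan2(-17, -17) = 225 deg
phi = acos(3/24.2281) = 82.8872 deg

rho = 24.2281, theta = 225 deg, phi = 82.8872 deg


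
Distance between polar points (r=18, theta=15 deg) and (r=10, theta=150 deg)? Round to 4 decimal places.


d = sqrt(r1^2 + r2^2 - 2*r1*r2*cos(t2-t1))
d = sqrt(18^2 + 10^2 - 2*18*10*cos(150-15)) = 26.0492

26.0492


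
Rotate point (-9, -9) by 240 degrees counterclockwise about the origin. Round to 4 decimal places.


x' = -9*cos(240) - -9*sin(240) = -3.2942
y' = -9*sin(240) + -9*cos(240) = 12.2942

(-3.2942, 12.2942)


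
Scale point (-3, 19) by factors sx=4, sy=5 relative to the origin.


Scaling: (x*sx, y*sy) = (-3*4, 19*5) = (-12, 95)

(-12, 95)


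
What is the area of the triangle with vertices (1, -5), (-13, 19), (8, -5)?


Area = |x1(y2-y3) + x2(y3-y1) + x3(y1-y2)| / 2
= |1*(19--5) + -13*(-5--5) + 8*(-5-19)| / 2
= 84

84


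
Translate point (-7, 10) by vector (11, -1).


Translation: (x+dx, y+dy) = (-7+11, 10+-1) = (4, 9)

(4, 9)


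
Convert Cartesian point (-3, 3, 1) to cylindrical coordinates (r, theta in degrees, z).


r = sqrt((-3)^2 + 3^2) = 4.2426
theta = atan2(3, -3) = 135 deg
z = 1

r = 4.2426, theta = 135 deg, z = 1


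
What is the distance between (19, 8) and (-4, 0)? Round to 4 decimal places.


d = sqrt((-4-19)^2 + (0-8)^2) = 24.3516

24.3516


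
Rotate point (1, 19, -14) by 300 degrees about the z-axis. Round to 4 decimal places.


x' = 1*cos(300) - 19*sin(300) = 16.9545
y' = 1*sin(300) + 19*cos(300) = 8.634
z' = -14

(16.9545, 8.634, -14)


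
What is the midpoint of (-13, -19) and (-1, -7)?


Midpoint = ((-13+-1)/2, (-19+-7)/2) = (-7, -13)

(-7, -13)


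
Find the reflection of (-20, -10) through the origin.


Reflection through origin: (x, y) -> (-x, -y)
(-20, -10) -> (20, 10)

(20, 10)


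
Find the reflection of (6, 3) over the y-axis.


Reflection across y-axis: (x, y) -> (-x, y)
(6, 3) -> (-6, 3)

(-6, 3)


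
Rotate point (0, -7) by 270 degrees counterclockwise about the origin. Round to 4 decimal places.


x' = 0*cos(270) - -7*sin(270) = -7
y' = 0*sin(270) + -7*cos(270) = 0

(-7, 0)


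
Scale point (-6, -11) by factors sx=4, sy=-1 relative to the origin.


Scaling: (x*sx, y*sy) = (-6*4, -11*-1) = (-24, 11)

(-24, 11)


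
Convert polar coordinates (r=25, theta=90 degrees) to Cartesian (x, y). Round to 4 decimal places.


x = 25 * cos(90) = 0
y = 25 * sin(90) = 25

(0, 25)


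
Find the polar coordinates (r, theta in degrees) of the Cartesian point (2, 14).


r = sqrt(2^2 + 14^2) = 14.1421
theta = atan2(14, 2) = 81.8699 degrees

r = 14.1421, theta = 81.8699 degrees


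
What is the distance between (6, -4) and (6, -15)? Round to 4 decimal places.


d = sqrt((6-6)^2 + (-15--4)^2) = 11

11


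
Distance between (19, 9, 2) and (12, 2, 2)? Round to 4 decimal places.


d = sqrt((12-19)^2 + (2-9)^2 + (2-2)^2) = 9.8995

9.8995


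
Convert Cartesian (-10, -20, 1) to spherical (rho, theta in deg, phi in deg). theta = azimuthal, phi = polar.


rho = sqrt((-10)^2 + (-20)^2 + 1^2) = 22.383
theta = atan2(-20, -10) = 243.4349 deg
phi = acos(1/22.383) = 87.4394 deg

rho = 22.383, theta = 243.4349 deg, phi = 87.4394 deg


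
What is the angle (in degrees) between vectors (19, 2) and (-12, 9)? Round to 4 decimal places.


dot = 19*-12 + 2*9 = -210
|u| = 19.105, |v| = 15
cos(angle) = -0.7328
angle = 137.1211 degrees

137.1211 degrees


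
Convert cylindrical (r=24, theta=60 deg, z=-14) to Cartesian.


x = 24 * cos(60) = 12
y = 24 * sin(60) = 20.7846
z = -14

(12, 20.7846, -14)


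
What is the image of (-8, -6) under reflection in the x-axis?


Reflection across x-axis: (x, y) -> (x, -y)
(-8, -6) -> (-8, 6)

(-8, 6)


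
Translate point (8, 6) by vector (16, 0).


Translation: (x+dx, y+dy) = (8+16, 6+0) = (24, 6)

(24, 6)


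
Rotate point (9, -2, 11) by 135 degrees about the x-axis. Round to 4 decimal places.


x' = 9
y' = -2*cos(135) - 11*sin(135) = -6.364
z' = -2*sin(135) + 11*cos(135) = -9.1924

(9, -6.364, -9.1924)


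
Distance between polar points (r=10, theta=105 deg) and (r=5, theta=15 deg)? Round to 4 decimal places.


d = sqrt(r1^2 + r2^2 - 2*r1*r2*cos(t2-t1))
d = sqrt(10^2 + 5^2 - 2*10*5*cos(15-105)) = 11.1803

11.1803


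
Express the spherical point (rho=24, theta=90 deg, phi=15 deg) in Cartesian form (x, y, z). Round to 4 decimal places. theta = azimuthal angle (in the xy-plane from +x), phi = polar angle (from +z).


x = 24 * sin(15) * cos(90) = 0
y = 24 * sin(15) * sin(90) = 6.2117
z = 24 * cos(15) = 23.1822

(0, 6.2117, 23.1822)


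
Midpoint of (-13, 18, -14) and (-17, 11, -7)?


Midpoint = ((-13+-17)/2, (18+11)/2, (-14+-7)/2) = (-15, 14.5, -10.5)

(-15, 14.5, -10.5)


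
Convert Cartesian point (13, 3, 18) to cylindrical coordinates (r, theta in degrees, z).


r = sqrt(13^2 + 3^2) = 13.3417
theta = atan2(3, 13) = 12.9946 deg
z = 18

r = 13.3417, theta = 12.9946 deg, z = 18


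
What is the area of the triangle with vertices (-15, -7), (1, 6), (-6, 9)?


Area = |x1(y2-y3) + x2(y3-y1) + x3(y1-y2)| / 2
= |-15*(6-9) + 1*(9--7) + -6*(-7-6)| / 2
= 69.5

69.5


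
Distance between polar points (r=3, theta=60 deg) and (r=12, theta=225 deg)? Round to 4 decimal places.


d = sqrt(r1^2 + r2^2 - 2*r1*r2*cos(t2-t1))
d = sqrt(3^2 + 12^2 - 2*3*12*cos(225-60)) = 14.918

14.918


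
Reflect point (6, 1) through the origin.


Reflection through origin: (x, y) -> (-x, -y)
(6, 1) -> (-6, -1)

(-6, -1)


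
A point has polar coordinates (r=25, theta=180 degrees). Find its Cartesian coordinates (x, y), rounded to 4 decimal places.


x = 25 * cos(180) = -25
y = 25 * sin(180) = 0

(-25, 0)


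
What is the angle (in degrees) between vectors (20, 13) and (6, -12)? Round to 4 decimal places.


dot = 20*6 + 13*-12 = -36
|u| = 23.8537, |v| = 13.4164
cos(angle) = -0.1125
angle = 96.4588 degrees

96.4588 degrees


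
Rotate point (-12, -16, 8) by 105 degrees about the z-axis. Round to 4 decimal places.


x' = -12*cos(105) - -16*sin(105) = 18.5606
y' = -12*sin(105) + -16*cos(105) = -7.45
z' = 8

(18.5606, -7.45, 8)


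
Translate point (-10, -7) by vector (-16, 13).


Translation: (x+dx, y+dy) = (-10+-16, -7+13) = (-26, 6)

(-26, 6)


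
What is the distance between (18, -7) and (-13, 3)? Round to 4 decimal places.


d = sqrt((-13-18)^2 + (3--7)^2) = 32.573

32.573


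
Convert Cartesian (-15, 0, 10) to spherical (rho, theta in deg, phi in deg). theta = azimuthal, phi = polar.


rho = sqrt((-15)^2 + 0^2 + 10^2) = 18.0278
theta = atan2(0, -15) = 180 deg
phi = acos(10/18.0278) = 56.3099 deg

rho = 18.0278, theta = 180 deg, phi = 56.3099 deg


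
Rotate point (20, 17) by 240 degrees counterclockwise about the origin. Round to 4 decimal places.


x' = 20*cos(240) - 17*sin(240) = 4.7224
y' = 20*sin(240) + 17*cos(240) = -25.8205

(4.7224, -25.8205)


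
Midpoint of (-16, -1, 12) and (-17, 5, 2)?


Midpoint = ((-16+-17)/2, (-1+5)/2, (12+2)/2) = (-16.5, 2, 7)

(-16.5, 2, 7)


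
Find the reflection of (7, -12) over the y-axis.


Reflection across y-axis: (x, y) -> (-x, y)
(7, -12) -> (-7, -12)

(-7, -12)


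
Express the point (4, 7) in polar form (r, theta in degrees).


r = sqrt(4^2 + 7^2) = 8.0623
theta = atan2(7, 4) = 60.2551 degrees

r = 8.0623, theta = 60.2551 degrees


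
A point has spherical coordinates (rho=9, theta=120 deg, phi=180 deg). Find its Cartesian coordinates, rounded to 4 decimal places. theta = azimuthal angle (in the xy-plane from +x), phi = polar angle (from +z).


x = 9 * sin(180) * cos(120) = 0
y = 9 * sin(180) * sin(120) = 0
z = 9 * cos(180) = -9

(0, 0, -9)


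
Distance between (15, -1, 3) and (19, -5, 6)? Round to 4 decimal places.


d = sqrt((19-15)^2 + (-5--1)^2 + (6-3)^2) = 6.4031

6.4031


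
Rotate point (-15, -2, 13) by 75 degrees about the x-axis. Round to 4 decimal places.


x' = -15
y' = -2*cos(75) - 13*sin(75) = -13.0747
z' = -2*sin(75) + 13*cos(75) = 1.4328

(-15, -13.0747, 1.4328)


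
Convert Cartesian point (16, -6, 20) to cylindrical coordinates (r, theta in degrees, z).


r = sqrt(16^2 + (-6)^2) = 17.088
theta = atan2(-6, 16) = 339.444 deg
z = 20

r = 17.088, theta = 339.444 deg, z = 20


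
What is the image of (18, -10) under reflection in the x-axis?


Reflection across x-axis: (x, y) -> (x, -y)
(18, -10) -> (18, 10)

(18, 10)


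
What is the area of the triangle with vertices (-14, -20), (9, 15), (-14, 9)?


Area = |x1(y2-y3) + x2(y3-y1) + x3(y1-y2)| / 2
= |-14*(15-9) + 9*(9--20) + -14*(-20-15)| / 2
= 333.5

333.5


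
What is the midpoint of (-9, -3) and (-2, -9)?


Midpoint = ((-9+-2)/2, (-3+-9)/2) = (-5.5, -6)

(-5.5, -6)


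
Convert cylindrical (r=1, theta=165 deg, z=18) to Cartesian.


x = 1 * cos(165) = -0.9659
y = 1 * sin(165) = 0.2588
z = 18

(-0.9659, 0.2588, 18)


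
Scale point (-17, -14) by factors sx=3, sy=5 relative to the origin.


Scaling: (x*sx, y*sy) = (-17*3, -14*5) = (-51, -70)

(-51, -70)


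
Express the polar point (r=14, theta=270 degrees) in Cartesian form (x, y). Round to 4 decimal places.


x = 14 * cos(270) = 0
y = 14 * sin(270) = -14

(0, -14)


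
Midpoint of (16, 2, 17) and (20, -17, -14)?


Midpoint = ((16+20)/2, (2+-17)/2, (17+-14)/2) = (18, -7.5, 1.5)

(18, -7.5, 1.5)


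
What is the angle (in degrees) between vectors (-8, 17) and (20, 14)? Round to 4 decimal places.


dot = -8*20 + 17*14 = 78
|u| = 18.7883, |v| = 24.4131
cos(angle) = 0.1701
angle = 80.2091 degrees

80.2091 degrees


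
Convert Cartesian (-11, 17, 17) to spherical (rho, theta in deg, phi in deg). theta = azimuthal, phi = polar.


rho = sqrt((-11)^2 + 17^2 + 17^2) = 26.4386
theta = atan2(17, -11) = 122.9052 deg
phi = acos(17/26.4386) = 49.9842 deg

rho = 26.4386, theta = 122.9052 deg, phi = 49.9842 deg


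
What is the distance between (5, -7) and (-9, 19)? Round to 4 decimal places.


d = sqrt((-9-5)^2 + (19--7)^2) = 29.5296

29.5296


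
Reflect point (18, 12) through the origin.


Reflection through origin: (x, y) -> (-x, -y)
(18, 12) -> (-18, -12)

(-18, -12)


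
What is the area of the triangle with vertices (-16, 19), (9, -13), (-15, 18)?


Area = |x1(y2-y3) + x2(y3-y1) + x3(y1-y2)| / 2
= |-16*(-13-18) + 9*(18-19) + -15*(19--13)| / 2
= 3.5

3.5


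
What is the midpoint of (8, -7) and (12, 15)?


Midpoint = ((8+12)/2, (-7+15)/2) = (10, 4)

(10, 4)


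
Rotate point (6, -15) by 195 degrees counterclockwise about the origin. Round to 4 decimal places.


x' = 6*cos(195) - -15*sin(195) = -9.6778
y' = 6*sin(195) + -15*cos(195) = 12.936

(-9.6778, 12.936)


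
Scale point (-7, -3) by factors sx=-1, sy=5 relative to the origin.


Scaling: (x*sx, y*sy) = (-7*-1, -3*5) = (7, -15)

(7, -15)


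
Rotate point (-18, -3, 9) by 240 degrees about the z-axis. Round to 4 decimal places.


x' = -18*cos(240) - -3*sin(240) = 6.4019
y' = -18*sin(240) + -3*cos(240) = 17.0885
z' = 9

(6.4019, 17.0885, 9)


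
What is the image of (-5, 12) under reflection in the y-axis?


Reflection across y-axis: (x, y) -> (-x, y)
(-5, 12) -> (5, 12)

(5, 12)


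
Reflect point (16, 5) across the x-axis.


Reflection across x-axis: (x, y) -> (x, -y)
(16, 5) -> (16, -5)

(16, -5)


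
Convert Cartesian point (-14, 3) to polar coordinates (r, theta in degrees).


r = sqrt((-14)^2 + 3^2) = 14.3178
theta = atan2(3, -14) = 167.9052 degrees

r = 14.3178, theta = 167.9052 degrees


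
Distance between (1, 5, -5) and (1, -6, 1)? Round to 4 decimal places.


d = sqrt((1-1)^2 + (-6-5)^2 + (1--5)^2) = 12.53

12.53


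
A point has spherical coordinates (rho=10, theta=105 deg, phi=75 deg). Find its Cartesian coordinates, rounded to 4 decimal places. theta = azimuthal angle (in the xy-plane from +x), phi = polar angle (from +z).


x = 10 * sin(75) * cos(105) = -2.5
y = 10 * sin(75) * sin(105) = 9.3301
z = 10 * cos(75) = 2.5882

(-2.5, 9.3301, 2.5882)


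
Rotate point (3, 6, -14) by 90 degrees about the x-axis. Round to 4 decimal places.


x' = 3
y' = 6*cos(90) - -14*sin(90) = 14
z' = 6*sin(90) + -14*cos(90) = 6

(3, 14, 6)


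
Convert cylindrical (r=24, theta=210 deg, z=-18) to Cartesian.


x = 24 * cos(210) = -20.7846
y = 24 * sin(210) = -12
z = -18

(-20.7846, -12, -18)


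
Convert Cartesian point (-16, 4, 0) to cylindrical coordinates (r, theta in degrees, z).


r = sqrt((-16)^2 + 4^2) = 16.4924
theta = atan2(4, -16) = 165.9638 deg
z = 0

r = 16.4924, theta = 165.9638 deg, z = 0


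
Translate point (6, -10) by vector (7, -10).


Translation: (x+dx, y+dy) = (6+7, -10+-10) = (13, -20)

(13, -20)


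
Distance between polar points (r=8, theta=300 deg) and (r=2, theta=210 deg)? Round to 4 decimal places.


d = sqrt(r1^2 + r2^2 - 2*r1*r2*cos(t2-t1))
d = sqrt(8^2 + 2^2 - 2*8*2*cos(210-300)) = 8.2462

8.2462


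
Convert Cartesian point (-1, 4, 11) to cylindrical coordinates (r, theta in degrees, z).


r = sqrt((-1)^2 + 4^2) = 4.1231
theta = atan2(4, -1) = 104.0362 deg
z = 11

r = 4.1231, theta = 104.0362 deg, z = 11


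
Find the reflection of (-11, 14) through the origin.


Reflection through origin: (x, y) -> (-x, -y)
(-11, 14) -> (11, -14)

(11, -14)


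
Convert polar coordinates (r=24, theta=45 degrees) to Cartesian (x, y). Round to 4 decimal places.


x = 24 * cos(45) = 16.9706
y = 24 * sin(45) = 16.9706

(16.9706, 16.9706)


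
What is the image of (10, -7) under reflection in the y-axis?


Reflection across y-axis: (x, y) -> (-x, y)
(10, -7) -> (-10, -7)

(-10, -7)


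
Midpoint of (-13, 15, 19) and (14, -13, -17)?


Midpoint = ((-13+14)/2, (15+-13)/2, (19+-17)/2) = (0.5, 1, 1)

(0.5, 1, 1)


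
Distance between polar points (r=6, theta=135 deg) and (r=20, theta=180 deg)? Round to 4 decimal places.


d = sqrt(r1^2 + r2^2 - 2*r1*r2*cos(t2-t1))
d = sqrt(6^2 + 20^2 - 2*6*20*cos(180-135)) = 16.3185

16.3185


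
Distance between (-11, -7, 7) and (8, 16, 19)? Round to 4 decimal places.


d = sqrt((8--11)^2 + (16--7)^2 + (19-7)^2) = 32.1559

32.1559


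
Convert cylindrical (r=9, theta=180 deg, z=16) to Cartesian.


x = 9 * cos(180) = -9
y = 9 * sin(180) = 0
z = 16

(-9, 0, 16)


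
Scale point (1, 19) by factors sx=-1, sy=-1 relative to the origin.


Scaling: (x*sx, y*sy) = (1*-1, 19*-1) = (-1, -19)

(-1, -19)


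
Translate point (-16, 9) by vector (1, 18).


Translation: (x+dx, y+dy) = (-16+1, 9+18) = (-15, 27)

(-15, 27)


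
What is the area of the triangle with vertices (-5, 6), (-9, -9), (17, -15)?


Area = |x1(y2-y3) + x2(y3-y1) + x3(y1-y2)| / 2
= |-5*(-9--15) + -9*(-15-6) + 17*(6--9)| / 2
= 207

207


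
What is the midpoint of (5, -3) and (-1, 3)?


Midpoint = ((5+-1)/2, (-3+3)/2) = (2, 0)

(2, 0)


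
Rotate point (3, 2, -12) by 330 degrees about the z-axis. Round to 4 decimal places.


x' = 3*cos(330) - 2*sin(330) = 3.5981
y' = 3*sin(330) + 2*cos(330) = 0.2321
z' = -12

(3.5981, 0.2321, -12)


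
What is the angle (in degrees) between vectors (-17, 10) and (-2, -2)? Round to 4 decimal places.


dot = -17*-2 + 10*-2 = 14
|u| = 19.7231, |v| = 2.8284
cos(angle) = 0.251
angle = 75.4655 degrees

75.4655 degrees


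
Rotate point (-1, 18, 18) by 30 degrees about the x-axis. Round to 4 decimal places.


x' = -1
y' = 18*cos(30) - 18*sin(30) = 6.5885
z' = 18*sin(30) + 18*cos(30) = 24.5885

(-1, 6.5885, 24.5885)


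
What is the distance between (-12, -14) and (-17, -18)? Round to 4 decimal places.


d = sqrt((-17--12)^2 + (-18--14)^2) = 6.4031

6.4031


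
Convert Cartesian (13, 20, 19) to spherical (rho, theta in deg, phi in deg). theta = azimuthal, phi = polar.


rho = sqrt(13^2 + 20^2 + 19^2) = 30.4959
theta = atan2(20, 13) = 56.9761 deg
phi = acos(19/30.4959) = 51.4619 deg

rho = 30.4959, theta = 56.9761 deg, phi = 51.4619 deg


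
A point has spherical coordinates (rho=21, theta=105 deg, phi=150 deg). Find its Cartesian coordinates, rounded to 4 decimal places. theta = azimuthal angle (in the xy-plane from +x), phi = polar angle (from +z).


x = 21 * sin(150) * cos(105) = -2.7176
y = 21 * sin(150) * sin(105) = 10.1422
z = 21 * cos(150) = -18.1865

(-2.7176, 10.1422, -18.1865)


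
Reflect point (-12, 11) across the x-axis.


Reflection across x-axis: (x, y) -> (x, -y)
(-12, 11) -> (-12, -11)

(-12, -11)


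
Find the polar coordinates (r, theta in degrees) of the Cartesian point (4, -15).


r = sqrt(4^2 + (-15)^2) = 15.5242
theta = atan2(-15, 4) = 284.9314 degrees

r = 15.5242, theta = 284.9314 degrees


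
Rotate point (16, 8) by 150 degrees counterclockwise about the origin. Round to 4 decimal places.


x' = 16*cos(150) - 8*sin(150) = -17.8564
y' = 16*sin(150) + 8*cos(150) = 1.0718

(-17.8564, 1.0718)


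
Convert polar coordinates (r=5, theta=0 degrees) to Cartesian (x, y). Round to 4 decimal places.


x = 5 * cos(0) = 5
y = 5 * sin(0) = 0

(5, 0)


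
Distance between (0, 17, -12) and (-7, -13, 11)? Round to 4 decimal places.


d = sqrt((-7-0)^2 + (-13-17)^2 + (11--12)^2) = 38.4448

38.4448


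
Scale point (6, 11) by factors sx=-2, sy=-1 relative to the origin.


Scaling: (x*sx, y*sy) = (6*-2, 11*-1) = (-12, -11)

(-12, -11)


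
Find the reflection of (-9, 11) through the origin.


Reflection through origin: (x, y) -> (-x, -y)
(-9, 11) -> (9, -11)

(9, -11)


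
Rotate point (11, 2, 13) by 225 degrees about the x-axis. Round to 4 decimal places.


x' = 11
y' = 2*cos(225) - 13*sin(225) = 7.7782
z' = 2*sin(225) + 13*cos(225) = -10.6066

(11, 7.7782, -10.6066)


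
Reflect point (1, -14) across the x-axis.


Reflection across x-axis: (x, y) -> (x, -y)
(1, -14) -> (1, 14)

(1, 14)


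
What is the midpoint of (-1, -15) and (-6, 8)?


Midpoint = ((-1+-6)/2, (-15+8)/2) = (-3.5, -3.5)

(-3.5, -3.5)


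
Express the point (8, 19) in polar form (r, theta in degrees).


r = sqrt(8^2 + 19^2) = 20.6155
theta = atan2(19, 8) = 67.1663 degrees

r = 20.6155, theta = 67.1663 degrees


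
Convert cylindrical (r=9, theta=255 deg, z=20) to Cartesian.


x = 9 * cos(255) = -2.3294
y = 9 * sin(255) = -8.6933
z = 20

(-2.3294, -8.6933, 20)


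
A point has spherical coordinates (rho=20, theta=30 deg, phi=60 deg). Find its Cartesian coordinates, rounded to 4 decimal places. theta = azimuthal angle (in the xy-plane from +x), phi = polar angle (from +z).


x = 20 * sin(60) * cos(30) = 15
y = 20 * sin(60) * sin(30) = 8.6603
z = 20 * cos(60) = 10

(15, 8.6603, 10)


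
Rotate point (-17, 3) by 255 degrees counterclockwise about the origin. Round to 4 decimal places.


x' = -17*cos(255) - 3*sin(255) = 7.2977
y' = -17*sin(255) + 3*cos(255) = 15.6443

(7.2977, 15.6443)


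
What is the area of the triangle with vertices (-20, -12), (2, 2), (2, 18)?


Area = |x1(y2-y3) + x2(y3-y1) + x3(y1-y2)| / 2
= |-20*(2-18) + 2*(18--12) + 2*(-12-2)| / 2
= 176

176


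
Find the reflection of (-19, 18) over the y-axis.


Reflection across y-axis: (x, y) -> (-x, y)
(-19, 18) -> (19, 18)

(19, 18)


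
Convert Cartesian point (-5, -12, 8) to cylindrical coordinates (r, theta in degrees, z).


r = sqrt((-5)^2 + (-12)^2) = 13
theta = atan2(-12, -5) = 247.3801 deg
z = 8

r = 13, theta = 247.3801 deg, z = 8


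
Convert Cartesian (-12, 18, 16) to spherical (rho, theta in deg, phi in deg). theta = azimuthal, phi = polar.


rho = sqrt((-12)^2 + 18^2 + 16^2) = 26.9072
theta = atan2(18, -12) = 123.6901 deg
phi = acos(16/26.9072) = 53.5134 deg

rho = 26.9072, theta = 123.6901 deg, phi = 53.5134 deg


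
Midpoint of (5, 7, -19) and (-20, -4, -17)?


Midpoint = ((5+-20)/2, (7+-4)/2, (-19+-17)/2) = (-7.5, 1.5, -18)

(-7.5, 1.5, -18)


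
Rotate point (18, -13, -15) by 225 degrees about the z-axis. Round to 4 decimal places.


x' = 18*cos(225) - -13*sin(225) = -21.9203
y' = 18*sin(225) + -13*cos(225) = -3.5355
z' = -15

(-21.9203, -3.5355, -15)


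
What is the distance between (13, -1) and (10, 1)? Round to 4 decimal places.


d = sqrt((10-13)^2 + (1--1)^2) = 3.6056

3.6056


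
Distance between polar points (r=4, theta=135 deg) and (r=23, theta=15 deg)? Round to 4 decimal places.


d = sqrt(r1^2 + r2^2 - 2*r1*r2*cos(t2-t1))
d = sqrt(4^2 + 23^2 - 2*4*23*cos(15-135)) = 25.2389

25.2389


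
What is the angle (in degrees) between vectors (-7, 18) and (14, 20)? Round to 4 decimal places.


dot = -7*14 + 18*20 = 262
|u| = 19.3132, |v| = 24.4131
cos(angle) = 0.5557
angle = 56.2425 degrees

56.2425 degrees


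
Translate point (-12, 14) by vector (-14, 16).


Translation: (x+dx, y+dy) = (-12+-14, 14+16) = (-26, 30)

(-26, 30)


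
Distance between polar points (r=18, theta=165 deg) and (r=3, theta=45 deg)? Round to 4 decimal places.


d = sqrt(r1^2 + r2^2 - 2*r1*r2*cos(t2-t1))
d = sqrt(18^2 + 3^2 - 2*18*3*cos(45-165)) = 19.6723

19.6723


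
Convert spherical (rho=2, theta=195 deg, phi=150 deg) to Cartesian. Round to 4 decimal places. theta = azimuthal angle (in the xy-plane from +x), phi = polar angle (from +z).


x = 2 * sin(150) * cos(195) = -0.9659
y = 2 * sin(150) * sin(195) = -0.2588
z = 2 * cos(150) = -1.7321

(-0.9659, -0.2588, -1.7321)


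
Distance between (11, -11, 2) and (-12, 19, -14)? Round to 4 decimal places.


d = sqrt((-12-11)^2 + (19--11)^2 + (-14-2)^2) = 41.0488

41.0488


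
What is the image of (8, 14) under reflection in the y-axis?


Reflection across y-axis: (x, y) -> (-x, y)
(8, 14) -> (-8, 14)

(-8, 14)


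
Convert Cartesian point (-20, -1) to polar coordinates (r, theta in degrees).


r = sqrt((-20)^2 + (-1)^2) = 20.025
theta = atan2(-1, -20) = 182.8624 degrees

r = 20.025, theta = 182.8624 degrees


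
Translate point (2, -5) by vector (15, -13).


Translation: (x+dx, y+dy) = (2+15, -5+-13) = (17, -18)

(17, -18)


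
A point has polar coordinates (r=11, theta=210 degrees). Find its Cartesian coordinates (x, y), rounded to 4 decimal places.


x = 11 * cos(210) = -9.5263
y = 11 * sin(210) = -5.5

(-9.5263, -5.5)


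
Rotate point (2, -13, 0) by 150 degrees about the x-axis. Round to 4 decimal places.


x' = 2
y' = -13*cos(150) - 0*sin(150) = 11.2583
z' = -13*sin(150) + 0*cos(150) = -6.5

(2, 11.2583, -6.5)


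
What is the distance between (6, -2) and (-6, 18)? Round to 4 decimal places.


d = sqrt((-6-6)^2 + (18--2)^2) = 23.3238

23.3238


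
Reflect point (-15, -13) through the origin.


Reflection through origin: (x, y) -> (-x, -y)
(-15, -13) -> (15, 13)

(15, 13)


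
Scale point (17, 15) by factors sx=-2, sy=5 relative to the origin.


Scaling: (x*sx, y*sy) = (17*-2, 15*5) = (-34, 75)

(-34, 75)


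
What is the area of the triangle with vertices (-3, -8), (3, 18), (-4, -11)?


Area = |x1(y2-y3) + x2(y3-y1) + x3(y1-y2)| / 2
= |-3*(18--11) + 3*(-11--8) + -4*(-8-18)| / 2
= 4

4


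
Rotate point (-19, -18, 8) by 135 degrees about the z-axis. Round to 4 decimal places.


x' = -19*cos(135) - -18*sin(135) = 26.163
y' = -19*sin(135) + -18*cos(135) = -0.7071
z' = 8

(26.163, -0.7071, 8)


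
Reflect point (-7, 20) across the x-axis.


Reflection across x-axis: (x, y) -> (x, -y)
(-7, 20) -> (-7, -20)

(-7, -20)


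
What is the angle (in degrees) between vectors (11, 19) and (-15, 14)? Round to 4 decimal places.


dot = 11*-15 + 19*14 = 101
|u| = 21.9545, |v| = 20.5183
cos(angle) = 0.2242
angle = 77.0435 degrees

77.0435 degrees


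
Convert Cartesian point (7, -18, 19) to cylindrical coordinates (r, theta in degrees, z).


r = sqrt(7^2 + (-18)^2) = 19.3132
theta = atan2(-18, 7) = 291.2505 deg
z = 19

r = 19.3132, theta = 291.2505 deg, z = 19


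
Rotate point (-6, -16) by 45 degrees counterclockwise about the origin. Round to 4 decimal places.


x' = -6*cos(45) - -16*sin(45) = 7.0711
y' = -6*sin(45) + -16*cos(45) = -15.5563

(7.0711, -15.5563)


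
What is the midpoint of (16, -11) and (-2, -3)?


Midpoint = ((16+-2)/2, (-11+-3)/2) = (7, -7)

(7, -7)


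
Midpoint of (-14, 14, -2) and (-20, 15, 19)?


Midpoint = ((-14+-20)/2, (14+15)/2, (-2+19)/2) = (-17, 14.5, 8.5)

(-17, 14.5, 8.5)


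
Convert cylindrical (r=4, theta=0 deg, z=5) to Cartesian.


x = 4 * cos(0) = 4
y = 4 * sin(0) = 0
z = 5

(4, 0, 5)


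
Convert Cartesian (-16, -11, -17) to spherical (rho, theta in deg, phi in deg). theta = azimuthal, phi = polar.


rho = sqrt((-16)^2 + (-11)^2 + (-17)^2) = 25.807
theta = atan2(-11, -16) = 214.5085 deg
phi = acos(-17/25.807) = 131.2036 deg

rho = 25.807, theta = 214.5085 deg, phi = 131.2036 deg


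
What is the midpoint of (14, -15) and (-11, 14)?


Midpoint = ((14+-11)/2, (-15+14)/2) = (1.5, -0.5)

(1.5, -0.5)


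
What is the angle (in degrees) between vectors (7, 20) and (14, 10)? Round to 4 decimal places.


dot = 7*14 + 20*10 = 298
|u| = 21.1896, |v| = 17.2047
cos(angle) = 0.8174
angle = 35.1723 degrees

35.1723 degrees


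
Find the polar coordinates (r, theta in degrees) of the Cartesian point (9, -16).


r = sqrt(9^2 + (-16)^2) = 18.3576
theta = atan2(-16, 9) = 299.3578 degrees

r = 18.3576, theta = 299.3578 degrees


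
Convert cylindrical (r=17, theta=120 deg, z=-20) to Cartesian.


x = 17 * cos(120) = -8.5
y = 17 * sin(120) = 14.7224
z = -20

(-8.5, 14.7224, -20)


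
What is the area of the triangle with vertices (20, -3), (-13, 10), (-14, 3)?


Area = |x1(y2-y3) + x2(y3-y1) + x3(y1-y2)| / 2
= |20*(10-3) + -13*(3--3) + -14*(-3-10)| / 2
= 122

122


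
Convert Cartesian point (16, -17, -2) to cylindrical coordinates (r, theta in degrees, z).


r = sqrt(16^2 + (-17)^2) = 23.3452
theta = atan2(-17, 16) = 313.2643 deg
z = -2

r = 23.3452, theta = 313.2643 deg, z = -2


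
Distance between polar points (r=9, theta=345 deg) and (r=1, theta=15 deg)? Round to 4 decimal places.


d = sqrt(r1^2 + r2^2 - 2*r1*r2*cos(t2-t1))
d = sqrt(9^2 + 1^2 - 2*9*1*cos(15-345)) = 8.1493

8.1493


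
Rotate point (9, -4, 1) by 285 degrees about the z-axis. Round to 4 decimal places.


x' = 9*cos(285) - -4*sin(285) = -1.5343
y' = 9*sin(285) + -4*cos(285) = -9.7286
z' = 1

(-1.5343, -9.7286, 1)


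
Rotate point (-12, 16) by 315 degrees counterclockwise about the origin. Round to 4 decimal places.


x' = -12*cos(315) - 16*sin(315) = 2.8284
y' = -12*sin(315) + 16*cos(315) = 19.799

(2.8284, 19.799)


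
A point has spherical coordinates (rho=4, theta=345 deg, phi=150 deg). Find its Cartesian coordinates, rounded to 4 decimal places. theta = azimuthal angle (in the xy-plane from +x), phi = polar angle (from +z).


x = 4 * sin(150) * cos(345) = 1.9319
y = 4 * sin(150) * sin(345) = -0.5176
z = 4 * cos(150) = -3.4641

(1.9319, -0.5176, -3.4641)


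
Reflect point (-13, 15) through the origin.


Reflection through origin: (x, y) -> (-x, -y)
(-13, 15) -> (13, -15)

(13, -15)


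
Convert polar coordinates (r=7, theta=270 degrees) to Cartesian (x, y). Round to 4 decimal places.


x = 7 * cos(270) = 0
y = 7 * sin(270) = -7

(0, -7)


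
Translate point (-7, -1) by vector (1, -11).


Translation: (x+dx, y+dy) = (-7+1, -1+-11) = (-6, -12)

(-6, -12)


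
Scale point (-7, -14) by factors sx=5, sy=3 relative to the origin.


Scaling: (x*sx, y*sy) = (-7*5, -14*3) = (-35, -42)

(-35, -42)


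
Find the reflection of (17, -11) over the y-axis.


Reflection across y-axis: (x, y) -> (-x, y)
(17, -11) -> (-17, -11)

(-17, -11)


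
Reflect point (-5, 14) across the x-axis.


Reflection across x-axis: (x, y) -> (x, -y)
(-5, 14) -> (-5, -14)

(-5, -14)


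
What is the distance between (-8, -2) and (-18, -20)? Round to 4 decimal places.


d = sqrt((-18--8)^2 + (-20--2)^2) = 20.5913

20.5913


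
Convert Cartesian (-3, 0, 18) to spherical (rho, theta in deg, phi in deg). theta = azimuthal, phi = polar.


rho = sqrt((-3)^2 + 0^2 + 18^2) = 18.2483
theta = atan2(0, -3) = 180 deg
phi = acos(18/18.2483) = 9.4623 deg

rho = 18.2483, theta = 180 deg, phi = 9.4623 deg


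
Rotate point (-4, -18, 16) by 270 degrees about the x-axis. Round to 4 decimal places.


x' = -4
y' = -18*cos(270) - 16*sin(270) = 16
z' = -18*sin(270) + 16*cos(270) = 18

(-4, 16, 18)


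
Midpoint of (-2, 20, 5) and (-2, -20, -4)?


Midpoint = ((-2+-2)/2, (20+-20)/2, (5+-4)/2) = (-2, 0, 0.5)

(-2, 0, 0.5)


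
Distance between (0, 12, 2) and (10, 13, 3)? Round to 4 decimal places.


d = sqrt((10-0)^2 + (13-12)^2 + (3-2)^2) = 10.0995

10.0995


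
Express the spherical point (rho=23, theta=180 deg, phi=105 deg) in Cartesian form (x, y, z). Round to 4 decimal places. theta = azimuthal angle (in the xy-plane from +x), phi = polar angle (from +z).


x = 23 * sin(105) * cos(180) = -22.2163
y = 23 * sin(105) * sin(180) = 0
z = 23 * cos(105) = -5.9528

(-22.2163, 0, -5.9528)


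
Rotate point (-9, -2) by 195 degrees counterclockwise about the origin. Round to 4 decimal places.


x' = -9*cos(195) - -2*sin(195) = 8.1757
y' = -9*sin(195) + -2*cos(195) = 4.2612

(8.1757, 4.2612)


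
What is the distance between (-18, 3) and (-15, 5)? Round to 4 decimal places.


d = sqrt((-15--18)^2 + (5-3)^2) = 3.6056

3.6056


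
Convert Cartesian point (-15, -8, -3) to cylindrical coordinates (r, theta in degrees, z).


r = sqrt((-15)^2 + (-8)^2) = 17
theta = atan2(-8, -15) = 208.0725 deg
z = -3

r = 17, theta = 208.0725 deg, z = -3
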